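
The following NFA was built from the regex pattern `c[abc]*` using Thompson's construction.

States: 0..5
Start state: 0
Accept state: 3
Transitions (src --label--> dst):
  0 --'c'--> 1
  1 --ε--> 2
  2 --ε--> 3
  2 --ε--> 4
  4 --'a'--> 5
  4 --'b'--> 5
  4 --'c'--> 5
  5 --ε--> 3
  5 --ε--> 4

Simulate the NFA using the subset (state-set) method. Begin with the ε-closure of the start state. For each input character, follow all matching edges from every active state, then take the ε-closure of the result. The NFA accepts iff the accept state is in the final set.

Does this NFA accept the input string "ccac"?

initial (ε-close {0}): {0}
'c' @ 1: {1,2,3,4}  (accept∈set)
'c' @ 2: {3,4,5}  (accept∈set)
'a' @ 3: {3,4,5}  (accept∈set)
'c' @ 4: {3,4,5}  (accept∈set)
end set {3,4,5} — state 3 in

Answer: ACCEPT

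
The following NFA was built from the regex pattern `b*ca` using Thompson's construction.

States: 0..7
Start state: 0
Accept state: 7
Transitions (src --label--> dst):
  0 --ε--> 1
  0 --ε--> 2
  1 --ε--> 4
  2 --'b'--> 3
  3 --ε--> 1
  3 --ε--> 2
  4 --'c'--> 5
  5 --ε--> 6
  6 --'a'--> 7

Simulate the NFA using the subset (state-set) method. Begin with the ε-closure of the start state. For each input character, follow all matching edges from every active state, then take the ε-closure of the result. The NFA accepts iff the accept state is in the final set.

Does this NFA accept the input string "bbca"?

Answer: ACCEPT

Steps:
start: ε-closure({0}) = {0,1,2,4}
'b' @ 1: {1,2,3,4}
'b' @ 2: {1,2,3,4}
'c' @ 3: {5,6}
'a' @ 4: {7}  [accepting]
final: {7}; accept 7 in set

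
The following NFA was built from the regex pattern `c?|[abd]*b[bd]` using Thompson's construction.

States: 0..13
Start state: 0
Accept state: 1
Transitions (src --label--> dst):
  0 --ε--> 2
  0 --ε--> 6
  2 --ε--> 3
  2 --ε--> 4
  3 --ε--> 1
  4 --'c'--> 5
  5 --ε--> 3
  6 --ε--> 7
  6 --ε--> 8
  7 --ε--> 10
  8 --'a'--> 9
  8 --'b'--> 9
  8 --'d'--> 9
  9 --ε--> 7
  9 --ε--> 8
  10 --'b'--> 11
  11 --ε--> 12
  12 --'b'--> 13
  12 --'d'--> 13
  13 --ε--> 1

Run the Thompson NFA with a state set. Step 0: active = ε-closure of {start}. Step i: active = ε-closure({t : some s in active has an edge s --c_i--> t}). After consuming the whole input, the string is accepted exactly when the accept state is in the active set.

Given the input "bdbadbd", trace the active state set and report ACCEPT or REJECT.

Answer: ACCEPT

Steps:
start: ε-closure({0}) = {0,1,2,3,4,6,7,8,10}
'b' @ 1: {7,8,9,10,11,12}
'd' @ 2: {1,7,8,9,10,13}  ✓accept
'b' @ 3: {7,8,9,10,11,12}
'a' @ 4: {7,8,9,10}
'd' @ 5: {7,8,9,10}
'b' @ 6: {7,8,9,10,11,12}
'd' @ 7: {1,7,8,9,10,13}  ✓accept
final: {1,7,8,9,10,13}; accept 1 in set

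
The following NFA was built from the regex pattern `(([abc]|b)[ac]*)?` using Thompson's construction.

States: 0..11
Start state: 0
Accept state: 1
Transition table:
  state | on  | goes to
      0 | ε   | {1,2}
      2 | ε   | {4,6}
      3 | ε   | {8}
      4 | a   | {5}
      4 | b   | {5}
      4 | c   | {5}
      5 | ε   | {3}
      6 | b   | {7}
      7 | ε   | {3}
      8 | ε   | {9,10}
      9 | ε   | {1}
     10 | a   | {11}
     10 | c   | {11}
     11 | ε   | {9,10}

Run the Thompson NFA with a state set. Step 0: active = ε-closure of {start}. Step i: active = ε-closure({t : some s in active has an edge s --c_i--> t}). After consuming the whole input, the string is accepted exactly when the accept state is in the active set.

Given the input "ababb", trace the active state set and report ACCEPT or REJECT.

Answer: REJECT

Derivation:
initial (ε-close {0}): {0,1,2,4,6}
'a' @ 1: {1,3,5,8,9,10}  (accept∈set)
'b' @ 2: {}  — state set empty
rest 'abb' ignored (set empty)
end set {} — state 1 not in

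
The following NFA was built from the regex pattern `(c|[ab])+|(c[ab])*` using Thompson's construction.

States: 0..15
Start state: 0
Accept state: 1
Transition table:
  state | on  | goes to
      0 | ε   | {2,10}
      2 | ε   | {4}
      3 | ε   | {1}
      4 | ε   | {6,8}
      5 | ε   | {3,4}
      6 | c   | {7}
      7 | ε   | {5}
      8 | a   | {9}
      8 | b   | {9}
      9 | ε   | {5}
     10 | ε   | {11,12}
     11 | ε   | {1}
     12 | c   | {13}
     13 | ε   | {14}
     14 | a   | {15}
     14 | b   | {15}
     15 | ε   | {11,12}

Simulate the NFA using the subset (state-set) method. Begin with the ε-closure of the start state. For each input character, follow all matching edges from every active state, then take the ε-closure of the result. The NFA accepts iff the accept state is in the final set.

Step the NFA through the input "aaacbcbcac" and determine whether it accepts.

Answer: ACCEPT

Steps:
S₀ = ε-closure({0}) = {0,1,2,4,6,8,10,11,12}
'a' @ 1: {1,3,4,5,6,8,9}  (accept∈set)
'a' @ 2: {1,3,4,5,6,8,9}  (accept∈set)
'a' @ 3: {1,3,4,5,6,8,9}  (accept∈set)
'c' @ 4: {1,3,4,5,6,7,8}  (accept∈set)
'b' @ 5: {1,3,4,5,6,8,9}  (accept∈set)
'c' @ 6: {1,3,4,5,6,7,8}  (accept∈set)
'b' @ 7: {1,3,4,5,6,8,9}  (accept∈set)
'c' @ 8: {1,3,4,5,6,7,8}  (accept∈set)
'a' @ 9: {1,3,4,5,6,8,9}  (accept∈set)
'c' @ 10: {1,3,4,5,6,7,8}  (accept∈set)
final: {1,3,4,5,6,7,8}; accept 1 in set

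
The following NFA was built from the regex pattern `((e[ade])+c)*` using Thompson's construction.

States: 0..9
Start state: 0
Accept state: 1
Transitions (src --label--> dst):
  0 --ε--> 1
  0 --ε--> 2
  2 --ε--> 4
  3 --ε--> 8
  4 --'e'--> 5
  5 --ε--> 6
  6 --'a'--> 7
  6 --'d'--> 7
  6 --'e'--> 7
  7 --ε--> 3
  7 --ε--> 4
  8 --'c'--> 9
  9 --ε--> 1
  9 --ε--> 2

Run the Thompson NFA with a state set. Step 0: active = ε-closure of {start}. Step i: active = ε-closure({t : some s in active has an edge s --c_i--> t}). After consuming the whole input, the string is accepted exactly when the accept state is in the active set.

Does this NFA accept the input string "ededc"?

initial (ε-close {0}): {0,1,2,4}
'e' @ 1: {5,6}
'd' @ 2: {3,4,7,8}
'e' @ 3: {5,6}
'd' @ 4: {3,4,7,8}
'c' @ 5: {1,2,4,9}  ✓accept
after full input: {1,2,4,9}  (accept=1 in)

Answer: ACCEPT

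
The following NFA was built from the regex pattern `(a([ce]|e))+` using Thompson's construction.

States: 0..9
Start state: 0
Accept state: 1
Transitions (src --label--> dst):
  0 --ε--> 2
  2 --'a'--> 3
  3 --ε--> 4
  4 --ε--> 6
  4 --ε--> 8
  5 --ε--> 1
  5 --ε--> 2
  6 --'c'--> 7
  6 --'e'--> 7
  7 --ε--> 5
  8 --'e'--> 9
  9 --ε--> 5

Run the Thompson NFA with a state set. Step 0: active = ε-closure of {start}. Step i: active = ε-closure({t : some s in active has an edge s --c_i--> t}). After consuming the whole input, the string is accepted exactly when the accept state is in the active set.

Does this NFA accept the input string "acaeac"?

Answer: ACCEPT

Steps:
start: ε-closure({0}) = {0,2}
'a' @ 1: {3,4,6,8}
'c' @ 2: {1,2,5,7}  ✓accept
'a' @ 3: {3,4,6,8}
'e' @ 4: {1,2,5,7,9}  ✓accept
'a' @ 5: {3,4,6,8}
'c' @ 6: {1,2,5,7}  ✓accept
end set {1,2,5,7} — state 1 in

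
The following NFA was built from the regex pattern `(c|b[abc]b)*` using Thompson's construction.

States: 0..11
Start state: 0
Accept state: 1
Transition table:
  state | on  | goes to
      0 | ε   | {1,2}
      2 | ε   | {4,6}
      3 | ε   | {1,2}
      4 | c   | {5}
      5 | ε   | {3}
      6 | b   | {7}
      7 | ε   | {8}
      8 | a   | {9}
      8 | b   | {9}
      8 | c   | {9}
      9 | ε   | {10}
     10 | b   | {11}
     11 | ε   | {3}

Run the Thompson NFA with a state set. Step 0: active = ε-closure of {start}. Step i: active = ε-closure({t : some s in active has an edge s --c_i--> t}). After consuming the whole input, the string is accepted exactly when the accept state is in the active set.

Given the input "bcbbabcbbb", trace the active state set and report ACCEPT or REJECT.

Answer: ACCEPT

Trace:
S₀ = ε-closure({0}) = {0,1,2,4,6}
'b' @ 1: {7,8}
'c' @ 2: {9,10}
'b' @ 3: {1,2,3,4,6,11}  (accept∈set)
'b' @ 4: {7,8}
'a' @ 5: {9,10}
'b' @ 6: {1,2,3,4,6,11}  (accept∈set)
'c' @ 7: {1,2,3,4,5,6}  (accept∈set)
'b' @ 8: {7,8}
'b' @ 9: {9,10}
'b' @ 10: {1,2,3,4,6,11}  (accept∈set)
final: {1,2,3,4,6,11}; accept 1 in set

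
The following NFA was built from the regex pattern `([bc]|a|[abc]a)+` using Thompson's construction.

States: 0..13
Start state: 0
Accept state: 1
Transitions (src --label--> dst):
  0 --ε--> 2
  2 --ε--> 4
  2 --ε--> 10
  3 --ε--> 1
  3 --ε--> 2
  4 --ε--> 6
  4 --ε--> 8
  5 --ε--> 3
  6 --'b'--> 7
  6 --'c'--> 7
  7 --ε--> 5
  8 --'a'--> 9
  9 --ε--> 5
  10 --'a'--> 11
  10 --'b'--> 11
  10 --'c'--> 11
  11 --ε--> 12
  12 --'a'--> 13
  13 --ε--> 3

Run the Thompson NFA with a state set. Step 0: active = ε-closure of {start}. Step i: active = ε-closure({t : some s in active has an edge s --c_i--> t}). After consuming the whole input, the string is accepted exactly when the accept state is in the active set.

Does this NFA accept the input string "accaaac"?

Answer: ACCEPT

Steps:
S₀ = ε-closure({0}) = {0,2,4,6,8,10}
'a' @ 1: {1,2,3,4,5,6,8,9,10,11,12}  [accepting]
'c' @ 2: {1,2,3,4,5,6,7,8,10,11,12}  [accepting]
'c' @ 3: {1,2,3,4,5,6,7,8,10,11,12}  [accepting]
'a' @ 4: {1,2,3,4,5,6,8,9,10,11,12,13}  [accepting]
'a' @ 5: {1,2,3,4,5,6,8,9,10,11,12,13}  [accepting]
'a' @ 6: {1,2,3,4,5,6,8,9,10,11,12,13}  [accepting]
'c' @ 7: {1,2,3,4,5,6,7,8,10,11,12}  [accepting]
final: {1,2,3,4,5,6,7,8,10,11,12}; accept 1 in set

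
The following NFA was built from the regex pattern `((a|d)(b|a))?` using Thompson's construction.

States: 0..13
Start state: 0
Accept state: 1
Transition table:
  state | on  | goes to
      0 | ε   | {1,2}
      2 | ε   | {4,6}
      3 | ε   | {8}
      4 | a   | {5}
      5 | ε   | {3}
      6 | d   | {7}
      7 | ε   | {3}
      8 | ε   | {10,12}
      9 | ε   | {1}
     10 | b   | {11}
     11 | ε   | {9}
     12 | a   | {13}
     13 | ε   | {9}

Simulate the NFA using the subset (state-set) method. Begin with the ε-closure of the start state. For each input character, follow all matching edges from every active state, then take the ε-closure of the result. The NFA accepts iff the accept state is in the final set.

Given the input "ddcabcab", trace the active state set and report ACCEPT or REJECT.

Answer: REJECT

Trace:
S₀ = ε-closure({0}) = {0,1,2,4,6}
'd' @ 1: {3,7,8,10,12}
'd' @ 2: {}  — no active states
rest 'cabcab' ignored (set empty)
after full input: {}  (accept=1 not in)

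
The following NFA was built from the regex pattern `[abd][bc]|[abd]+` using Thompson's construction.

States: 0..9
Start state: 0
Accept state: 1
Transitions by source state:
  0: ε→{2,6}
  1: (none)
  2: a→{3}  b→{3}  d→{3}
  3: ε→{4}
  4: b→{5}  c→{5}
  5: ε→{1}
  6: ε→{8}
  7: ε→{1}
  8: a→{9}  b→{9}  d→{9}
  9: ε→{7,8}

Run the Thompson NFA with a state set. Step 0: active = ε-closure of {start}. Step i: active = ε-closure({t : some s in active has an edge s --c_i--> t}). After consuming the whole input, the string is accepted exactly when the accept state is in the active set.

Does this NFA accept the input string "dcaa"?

initial (ε-close {0}): {0,2,6,8}
'd' @ 1: {1,3,4,7,8,9}  [accepting]
'c' @ 2: {1,5}  [accepting]
'a' @ 3: {}  — no active states
rest 'a' ignored (set empty)
final: {}; accept 1 not in set

Answer: REJECT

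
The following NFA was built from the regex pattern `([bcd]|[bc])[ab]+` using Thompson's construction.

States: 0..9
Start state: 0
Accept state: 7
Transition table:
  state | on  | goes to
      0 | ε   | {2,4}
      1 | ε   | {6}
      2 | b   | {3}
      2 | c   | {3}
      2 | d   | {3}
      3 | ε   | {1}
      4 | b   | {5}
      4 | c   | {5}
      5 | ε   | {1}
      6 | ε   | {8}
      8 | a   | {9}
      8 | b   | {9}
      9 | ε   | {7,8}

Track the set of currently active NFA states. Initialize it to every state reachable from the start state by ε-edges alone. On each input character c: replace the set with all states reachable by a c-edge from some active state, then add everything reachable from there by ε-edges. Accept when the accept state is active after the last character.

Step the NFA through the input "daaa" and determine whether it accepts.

Answer: ACCEPT

Trace:
S₀ = ε-closure({0}) = {0,2,4}
'd' @ 1: {1,3,6,8}
'a' @ 2: {7,8,9}  [accepting]
'a' @ 3: {7,8,9}  [accepting]
'a' @ 4: {7,8,9}  [accepting]
final: {7,8,9}; accept 7 in set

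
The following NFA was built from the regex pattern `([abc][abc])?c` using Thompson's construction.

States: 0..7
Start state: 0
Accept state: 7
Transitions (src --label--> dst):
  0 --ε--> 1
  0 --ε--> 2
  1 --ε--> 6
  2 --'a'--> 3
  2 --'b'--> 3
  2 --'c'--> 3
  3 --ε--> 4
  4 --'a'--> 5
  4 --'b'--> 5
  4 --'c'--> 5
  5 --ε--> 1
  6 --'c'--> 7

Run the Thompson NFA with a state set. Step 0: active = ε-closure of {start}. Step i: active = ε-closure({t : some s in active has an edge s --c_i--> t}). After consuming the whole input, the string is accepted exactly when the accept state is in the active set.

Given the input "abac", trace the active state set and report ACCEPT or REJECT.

start: ε-closure({0}) = {0,1,2,6}
'a' @ 1: {3,4}
'b' @ 2: {1,5,6}
'a' @ 3: {}  — dead — no transitions
rest 'c' ignored (set empty)
end set {} — state 7 not in

Answer: REJECT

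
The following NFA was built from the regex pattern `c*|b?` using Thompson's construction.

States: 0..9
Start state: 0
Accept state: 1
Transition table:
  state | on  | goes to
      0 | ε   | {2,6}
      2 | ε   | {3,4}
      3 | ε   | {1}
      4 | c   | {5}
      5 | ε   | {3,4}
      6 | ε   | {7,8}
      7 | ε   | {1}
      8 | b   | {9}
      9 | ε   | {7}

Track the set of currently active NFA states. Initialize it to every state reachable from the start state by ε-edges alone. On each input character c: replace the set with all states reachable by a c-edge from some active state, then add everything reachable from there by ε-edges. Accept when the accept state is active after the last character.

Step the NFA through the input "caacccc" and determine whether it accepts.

S₀ = ε-closure({0}) = {0,1,2,3,4,6,7,8}
'c' @ 1: {1,3,4,5}  (accept∈set)
'a' @ 2: {}  — no active states
rest 'acccc' ignored (set empty)
after full input: {}  (accept=1 not in)

Answer: REJECT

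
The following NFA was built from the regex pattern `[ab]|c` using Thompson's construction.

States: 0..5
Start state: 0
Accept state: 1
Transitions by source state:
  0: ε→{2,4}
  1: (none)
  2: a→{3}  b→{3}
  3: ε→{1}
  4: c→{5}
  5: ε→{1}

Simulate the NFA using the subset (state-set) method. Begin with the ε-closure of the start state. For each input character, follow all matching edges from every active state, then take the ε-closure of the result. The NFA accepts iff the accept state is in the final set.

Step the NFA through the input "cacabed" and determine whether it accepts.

start: ε-closure({0}) = {0,2,4}
'c' @ 1: {1,5}  ✓accept
'a' @ 2: {}  — dead — no transitions
rest 'cabed' ignored (set empty)
after full input: {}  (accept=1 not in)

Answer: REJECT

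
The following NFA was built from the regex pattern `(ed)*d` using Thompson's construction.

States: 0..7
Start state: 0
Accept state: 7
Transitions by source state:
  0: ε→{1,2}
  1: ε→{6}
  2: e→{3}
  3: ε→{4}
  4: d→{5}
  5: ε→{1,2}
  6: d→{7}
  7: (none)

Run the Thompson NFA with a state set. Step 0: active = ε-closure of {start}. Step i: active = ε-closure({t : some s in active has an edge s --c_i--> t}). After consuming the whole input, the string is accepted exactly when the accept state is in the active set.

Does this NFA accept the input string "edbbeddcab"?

Answer: REJECT

Trace:
initial (ε-close {0}): {0,1,2,6}
'e' @ 1: {3,4}
'd' @ 2: {1,2,5,6}
'b' @ 3: {}  — dead — no transitions
rest 'beddcab' ignored (set empty)
end set {} — state 7 not in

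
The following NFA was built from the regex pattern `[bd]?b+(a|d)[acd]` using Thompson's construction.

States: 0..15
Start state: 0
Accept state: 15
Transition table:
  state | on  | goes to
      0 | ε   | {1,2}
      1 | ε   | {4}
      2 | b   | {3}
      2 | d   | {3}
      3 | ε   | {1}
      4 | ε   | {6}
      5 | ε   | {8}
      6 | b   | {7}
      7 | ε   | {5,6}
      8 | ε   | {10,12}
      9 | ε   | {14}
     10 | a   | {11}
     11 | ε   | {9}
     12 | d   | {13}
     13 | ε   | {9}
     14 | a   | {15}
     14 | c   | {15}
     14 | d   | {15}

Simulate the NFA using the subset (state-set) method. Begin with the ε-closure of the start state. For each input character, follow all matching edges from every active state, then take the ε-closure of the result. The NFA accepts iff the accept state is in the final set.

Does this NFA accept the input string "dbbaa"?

Answer: ACCEPT

Trace:
S₀ = ε-closure({0}) = {0,1,2,4,6}
'd' @ 1: {1,3,4,6}
'b' @ 2: {5,6,7,8,10,12}
'b' @ 3: {5,6,7,8,10,12}
'a' @ 4: {9,11,14}
'a' @ 5: {15}  ✓accept
final: {15}; accept 15 in set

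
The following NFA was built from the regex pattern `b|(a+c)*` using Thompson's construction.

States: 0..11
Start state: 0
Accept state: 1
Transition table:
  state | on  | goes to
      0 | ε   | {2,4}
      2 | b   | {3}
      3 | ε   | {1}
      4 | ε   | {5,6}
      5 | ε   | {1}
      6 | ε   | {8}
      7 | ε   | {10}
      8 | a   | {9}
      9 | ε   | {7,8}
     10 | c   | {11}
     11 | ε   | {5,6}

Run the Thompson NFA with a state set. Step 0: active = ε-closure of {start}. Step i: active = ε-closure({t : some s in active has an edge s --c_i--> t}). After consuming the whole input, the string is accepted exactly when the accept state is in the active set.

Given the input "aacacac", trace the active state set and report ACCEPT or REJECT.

start: ε-closure({0}) = {0,1,2,4,5,6,8}
'a' @ 1: {7,8,9,10}
'a' @ 2: {7,8,9,10}
'c' @ 3: {1,5,6,8,11}  (accept∈set)
'a' @ 4: {7,8,9,10}
'c' @ 5: {1,5,6,8,11}  (accept∈set)
'a' @ 6: {7,8,9,10}
'c' @ 7: {1,5,6,8,11}  (accept∈set)
after full input: {1,5,6,8,11}  (accept=1 in)

Answer: ACCEPT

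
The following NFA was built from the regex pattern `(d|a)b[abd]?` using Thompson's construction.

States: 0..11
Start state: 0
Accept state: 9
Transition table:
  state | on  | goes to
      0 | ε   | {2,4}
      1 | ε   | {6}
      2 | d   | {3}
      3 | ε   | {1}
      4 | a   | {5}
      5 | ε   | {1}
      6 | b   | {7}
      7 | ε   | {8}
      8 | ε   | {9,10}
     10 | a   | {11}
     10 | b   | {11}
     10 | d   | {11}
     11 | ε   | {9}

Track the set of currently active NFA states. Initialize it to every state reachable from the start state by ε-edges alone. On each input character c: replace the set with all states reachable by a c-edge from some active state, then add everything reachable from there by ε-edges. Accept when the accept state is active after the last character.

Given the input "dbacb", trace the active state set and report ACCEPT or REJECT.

initial (ε-close {0}): {0,2,4}
'd' @ 1: {1,3,6}
'b' @ 2: {7,8,9,10}  (accept∈set)
'a' @ 3: {9,11}  (accept∈set)
'c' @ 4: {}  — state set empty
rest 'b' ignored (set empty)
after full input: {}  (accept=9 not in)

Answer: REJECT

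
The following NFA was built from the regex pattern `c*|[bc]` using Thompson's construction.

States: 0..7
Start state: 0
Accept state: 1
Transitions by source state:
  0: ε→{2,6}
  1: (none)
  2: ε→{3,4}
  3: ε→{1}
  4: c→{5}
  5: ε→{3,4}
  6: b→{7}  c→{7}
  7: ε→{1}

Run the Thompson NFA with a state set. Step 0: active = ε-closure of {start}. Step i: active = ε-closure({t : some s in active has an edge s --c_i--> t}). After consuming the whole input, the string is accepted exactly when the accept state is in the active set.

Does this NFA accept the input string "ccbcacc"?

initial (ε-close {0}): {0,1,2,3,4,6}
'c' @ 1: {1,3,4,5,7}  (accept∈set)
'c' @ 2: {1,3,4,5}  (accept∈set)
'b' @ 3: {}  — dead — no transitions
rest 'cacc' ignored (set empty)
end set {} — state 1 not in

Answer: REJECT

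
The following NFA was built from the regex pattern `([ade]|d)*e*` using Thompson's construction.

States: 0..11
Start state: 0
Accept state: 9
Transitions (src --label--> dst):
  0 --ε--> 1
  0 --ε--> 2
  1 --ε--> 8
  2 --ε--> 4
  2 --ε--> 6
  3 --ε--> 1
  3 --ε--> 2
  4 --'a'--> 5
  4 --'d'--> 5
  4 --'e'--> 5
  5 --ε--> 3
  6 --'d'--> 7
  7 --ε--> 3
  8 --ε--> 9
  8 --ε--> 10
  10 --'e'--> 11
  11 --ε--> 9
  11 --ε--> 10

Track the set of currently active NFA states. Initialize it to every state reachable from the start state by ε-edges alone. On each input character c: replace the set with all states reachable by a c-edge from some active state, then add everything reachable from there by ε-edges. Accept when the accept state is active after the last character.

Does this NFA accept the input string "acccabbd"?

initial (ε-close {0}): {0,1,2,4,6,8,9,10}
'a' @ 1: {1,2,3,4,5,6,8,9,10}  ✓accept
'c' @ 2: {}  — no active states
rest 'ccabbd' ignored (set empty)
final: {}; accept 9 not in set

Answer: REJECT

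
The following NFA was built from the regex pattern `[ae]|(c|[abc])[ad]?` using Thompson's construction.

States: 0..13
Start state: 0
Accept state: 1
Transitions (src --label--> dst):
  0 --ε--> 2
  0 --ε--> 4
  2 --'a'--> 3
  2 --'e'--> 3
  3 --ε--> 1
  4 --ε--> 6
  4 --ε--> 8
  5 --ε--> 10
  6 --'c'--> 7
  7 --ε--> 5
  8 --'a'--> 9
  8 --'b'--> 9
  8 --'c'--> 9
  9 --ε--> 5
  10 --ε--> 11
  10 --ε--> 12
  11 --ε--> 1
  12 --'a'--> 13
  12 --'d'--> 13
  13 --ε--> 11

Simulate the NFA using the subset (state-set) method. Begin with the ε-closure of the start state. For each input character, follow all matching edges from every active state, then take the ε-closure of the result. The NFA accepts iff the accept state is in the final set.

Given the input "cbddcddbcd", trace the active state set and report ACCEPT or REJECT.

initial (ε-close {0}): {0,2,4,6,8}
'c' @ 1: {1,5,7,9,10,11,12}  [accepting]
'b' @ 2: {}  — dead — no transitions
rest 'ddcddbcd' ignored (set empty)
final: {}; accept 1 not in set

Answer: REJECT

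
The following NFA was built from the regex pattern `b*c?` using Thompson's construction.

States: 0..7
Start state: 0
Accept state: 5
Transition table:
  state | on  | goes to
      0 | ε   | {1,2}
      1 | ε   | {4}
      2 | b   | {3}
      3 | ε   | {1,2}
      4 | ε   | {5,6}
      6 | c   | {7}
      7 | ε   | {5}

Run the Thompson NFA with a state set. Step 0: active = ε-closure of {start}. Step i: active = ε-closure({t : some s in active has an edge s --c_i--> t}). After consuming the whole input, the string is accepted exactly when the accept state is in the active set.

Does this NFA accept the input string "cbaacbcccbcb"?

initial (ε-close {0}): {0,1,2,4,5,6}
'c' @ 1: {5,7}  (accept∈set)
'b' @ 2: {}  — state set empty
rest 'aacbcccbcb' ignored (set empty)
after full input: {}  (accept=5 not in)

Answer: REJECT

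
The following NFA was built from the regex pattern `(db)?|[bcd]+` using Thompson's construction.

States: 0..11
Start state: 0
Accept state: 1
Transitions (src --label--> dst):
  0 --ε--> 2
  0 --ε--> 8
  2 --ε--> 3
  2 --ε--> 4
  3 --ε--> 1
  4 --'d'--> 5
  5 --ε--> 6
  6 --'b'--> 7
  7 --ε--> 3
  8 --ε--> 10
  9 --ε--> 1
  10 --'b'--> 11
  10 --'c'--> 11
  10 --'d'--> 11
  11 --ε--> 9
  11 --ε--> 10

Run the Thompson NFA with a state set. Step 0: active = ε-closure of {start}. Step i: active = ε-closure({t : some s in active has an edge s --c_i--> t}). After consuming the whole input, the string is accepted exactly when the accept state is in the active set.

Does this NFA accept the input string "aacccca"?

start: ε-closure({0}) = {0,1,2,3,4,8,10}
'a' @ 1: {}  — no active states
rest 'acccca' ignored (set empty)
final: {}; accept 1 not in set

Answer: REJECT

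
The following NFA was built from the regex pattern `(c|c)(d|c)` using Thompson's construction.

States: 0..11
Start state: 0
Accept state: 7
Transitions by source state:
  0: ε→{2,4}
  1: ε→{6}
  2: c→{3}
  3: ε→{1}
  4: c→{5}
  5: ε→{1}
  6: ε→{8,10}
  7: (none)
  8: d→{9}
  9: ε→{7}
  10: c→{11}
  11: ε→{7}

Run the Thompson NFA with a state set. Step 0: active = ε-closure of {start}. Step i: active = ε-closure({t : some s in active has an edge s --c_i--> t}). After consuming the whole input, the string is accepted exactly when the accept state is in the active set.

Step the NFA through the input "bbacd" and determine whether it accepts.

Answer: REJECT

Trace:
initial (ε-close {0}): {0,2,4}
'b' @ 1: {}  — no active states
rest 'bacd' ignored (set empty)
final: {}; accept 7 not in set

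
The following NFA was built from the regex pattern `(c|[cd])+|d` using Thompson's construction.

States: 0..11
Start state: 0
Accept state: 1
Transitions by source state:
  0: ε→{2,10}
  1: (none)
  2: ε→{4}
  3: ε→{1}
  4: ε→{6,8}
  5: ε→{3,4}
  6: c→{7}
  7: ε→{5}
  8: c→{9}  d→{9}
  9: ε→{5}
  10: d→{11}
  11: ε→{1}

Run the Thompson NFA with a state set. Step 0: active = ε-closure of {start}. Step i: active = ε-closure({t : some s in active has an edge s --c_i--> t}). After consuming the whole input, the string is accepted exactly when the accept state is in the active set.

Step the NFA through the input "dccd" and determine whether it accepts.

S₀ = ε-closure({0}) = {0,2,4,6,8,10}
'd' @ 1: {1,3,4,5,6,8,9,11}  (accept∈set)
'c' @ 2: {1,3,4,5,6,7,8,9}  (accept∈set)
'c' @ 3: {1,3,4,5,6,7,8,9}  (accept∈set)
'd' @ 4: {1,3,4,5,6,8,9}  (accept∈set)
after full input: {1,3,4,5,6,8,9}  (accept=1 in)

Answer: ACCEPT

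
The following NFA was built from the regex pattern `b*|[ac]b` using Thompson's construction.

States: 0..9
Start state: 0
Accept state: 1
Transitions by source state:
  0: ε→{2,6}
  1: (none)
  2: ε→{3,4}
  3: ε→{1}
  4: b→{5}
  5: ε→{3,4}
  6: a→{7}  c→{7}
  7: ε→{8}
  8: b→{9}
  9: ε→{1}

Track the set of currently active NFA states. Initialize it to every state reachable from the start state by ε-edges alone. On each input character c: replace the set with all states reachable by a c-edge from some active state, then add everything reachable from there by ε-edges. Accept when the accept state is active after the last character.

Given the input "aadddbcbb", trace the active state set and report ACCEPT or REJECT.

start: ε-closure({0}) = {0,1,2,3,4,6}
'a' @ 1: {7,8}
'a' @ 2: {}  — no active states
rest 'dddbcbb' ignored (set empty)
end set {} — state 1 not in

Answer: REJECT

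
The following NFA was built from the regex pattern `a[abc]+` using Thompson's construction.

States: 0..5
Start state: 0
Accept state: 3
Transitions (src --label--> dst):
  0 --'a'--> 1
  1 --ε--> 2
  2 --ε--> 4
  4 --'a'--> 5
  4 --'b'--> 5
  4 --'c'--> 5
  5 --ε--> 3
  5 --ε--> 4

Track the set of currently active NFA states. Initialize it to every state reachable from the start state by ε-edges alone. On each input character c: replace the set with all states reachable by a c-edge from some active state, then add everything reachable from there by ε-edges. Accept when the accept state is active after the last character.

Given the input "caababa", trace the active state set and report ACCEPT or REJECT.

start: ε-closure({0}) = {0}
'c' @ 1: {}  — no active states
rest 'aababa' ignored (set empty)
final: {}; accept 3 not in set

Answer: REJECT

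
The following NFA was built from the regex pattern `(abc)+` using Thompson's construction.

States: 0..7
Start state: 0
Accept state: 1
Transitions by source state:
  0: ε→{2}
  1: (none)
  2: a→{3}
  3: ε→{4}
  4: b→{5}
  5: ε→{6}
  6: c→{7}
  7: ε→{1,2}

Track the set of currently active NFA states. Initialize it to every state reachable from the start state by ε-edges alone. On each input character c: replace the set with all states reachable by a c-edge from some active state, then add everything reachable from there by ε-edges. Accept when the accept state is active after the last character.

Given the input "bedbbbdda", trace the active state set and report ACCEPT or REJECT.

Answer: REJECT

Derivation:
initial (ε-close {0}): {0,2}
'b' @ 1: {}  — no active states
rest 'edbbbdda' ignored (set empty)
final: {}; accept 1 not in set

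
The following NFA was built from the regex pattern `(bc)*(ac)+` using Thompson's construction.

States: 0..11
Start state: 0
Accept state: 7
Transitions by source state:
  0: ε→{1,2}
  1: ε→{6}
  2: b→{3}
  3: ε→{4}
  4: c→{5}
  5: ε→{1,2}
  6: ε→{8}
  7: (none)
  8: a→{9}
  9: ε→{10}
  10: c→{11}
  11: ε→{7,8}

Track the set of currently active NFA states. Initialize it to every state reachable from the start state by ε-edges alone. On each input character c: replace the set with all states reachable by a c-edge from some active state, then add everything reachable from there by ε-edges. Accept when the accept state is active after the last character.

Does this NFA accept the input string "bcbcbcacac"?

Answer: ACCEPT

Derivation:
initial (ε-close {0}): {0,1,2,6,8}
'b' @ 1: {3,4}
'c' @ 2: {1,2,5,6,8}
'b' @ 3: {3,4}
'c' @ 4: {1,2,5,6,8}
'b' @ 5: {3,4}
'c' @ 6: {1,2,5,6,8}
'a' @ 7: {9,10}
'c' @ 8: {7,8,11}  (accept∈set)
'a' @ 9: {9,10}
'c' @ 10: {7,8,11}  (accept∈set)
after full input: {7,8,11}  (accept=7 in)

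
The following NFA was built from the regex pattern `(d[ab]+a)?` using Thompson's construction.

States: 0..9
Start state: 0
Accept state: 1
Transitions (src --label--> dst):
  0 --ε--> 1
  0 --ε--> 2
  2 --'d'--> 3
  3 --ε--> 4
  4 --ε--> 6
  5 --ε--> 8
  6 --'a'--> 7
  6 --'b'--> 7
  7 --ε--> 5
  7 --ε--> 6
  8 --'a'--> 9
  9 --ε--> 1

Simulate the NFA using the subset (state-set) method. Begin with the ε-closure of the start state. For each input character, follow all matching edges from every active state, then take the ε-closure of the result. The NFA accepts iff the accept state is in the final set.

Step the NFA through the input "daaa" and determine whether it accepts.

Answer: ACCEPT

Derivation:
initial (ε-close {0}): {0,1,2}
'd' @ 1: {3,4,6}
'a' @ 2: {5,6,7,8}
'a' @ 3: {1,5,6,7,8,9}  (accept∈set)
'a' @ 4: {1,5,6,7,8,9}  (accept∈set)
end set {1,5,6,7,8,9} — state 1 in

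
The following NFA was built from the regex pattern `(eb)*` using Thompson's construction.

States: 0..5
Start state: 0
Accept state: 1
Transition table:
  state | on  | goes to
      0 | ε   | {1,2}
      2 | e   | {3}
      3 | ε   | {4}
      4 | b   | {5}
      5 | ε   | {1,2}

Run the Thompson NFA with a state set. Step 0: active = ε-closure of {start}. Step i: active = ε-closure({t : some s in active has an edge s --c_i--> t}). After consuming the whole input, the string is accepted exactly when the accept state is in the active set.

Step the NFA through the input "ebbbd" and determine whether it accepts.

Answer: REJECT

Derivation:
start: ε-closure({0}) = {0,1,2}
'e' @ 1: {3,4}
'b' @ 2: {1,2,5}  ✓accept
'b' @ 3: {}  — no active states
rest 'bd' ignored (set empty)
final: {}; accept 1 not in set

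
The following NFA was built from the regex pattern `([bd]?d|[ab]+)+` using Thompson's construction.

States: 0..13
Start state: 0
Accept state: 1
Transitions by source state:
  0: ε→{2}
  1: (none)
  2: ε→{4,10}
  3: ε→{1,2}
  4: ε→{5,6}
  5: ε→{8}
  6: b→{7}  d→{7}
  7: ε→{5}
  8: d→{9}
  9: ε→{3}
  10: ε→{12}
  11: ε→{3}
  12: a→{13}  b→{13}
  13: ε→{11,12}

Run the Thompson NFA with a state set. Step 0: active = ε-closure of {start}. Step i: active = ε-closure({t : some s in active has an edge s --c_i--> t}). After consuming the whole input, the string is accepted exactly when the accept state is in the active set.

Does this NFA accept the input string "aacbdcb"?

Answer: REJECT

Trace:
S₀ = ε-closure({0}) = {0,2,4,5,6,8,10,12}
'a' @ 1: {1,2,3,4,5,6,8,10,11,12,13}  [accepting]
'a' @ 2: {1,2,3,4,5,6,8,10,11,12,13}  [accepting]
'c' @ 3: {}  — no active states
rest 'bdcb' ignored (set empty)
final: {}; accept 1 not in set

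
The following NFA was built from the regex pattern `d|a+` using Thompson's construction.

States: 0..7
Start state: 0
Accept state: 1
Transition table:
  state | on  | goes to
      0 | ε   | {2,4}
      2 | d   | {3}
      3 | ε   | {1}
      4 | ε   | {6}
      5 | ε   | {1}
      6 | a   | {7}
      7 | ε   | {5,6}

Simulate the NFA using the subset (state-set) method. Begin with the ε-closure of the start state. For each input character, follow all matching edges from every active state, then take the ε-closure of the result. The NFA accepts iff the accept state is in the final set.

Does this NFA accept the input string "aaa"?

Answer: ACCEPT

Steps:
S₀ = ε-closure({0}) = {0,2,4,6}
'a' @ 1: {1,5,6,7}  (accept∈set)
'a' @ 2: {1,5,6,7}  (accept∈set)
'a' @ 3: {1,5,6,7}  (accept∈set)
final: {1,5,6,7}; accept 1 in set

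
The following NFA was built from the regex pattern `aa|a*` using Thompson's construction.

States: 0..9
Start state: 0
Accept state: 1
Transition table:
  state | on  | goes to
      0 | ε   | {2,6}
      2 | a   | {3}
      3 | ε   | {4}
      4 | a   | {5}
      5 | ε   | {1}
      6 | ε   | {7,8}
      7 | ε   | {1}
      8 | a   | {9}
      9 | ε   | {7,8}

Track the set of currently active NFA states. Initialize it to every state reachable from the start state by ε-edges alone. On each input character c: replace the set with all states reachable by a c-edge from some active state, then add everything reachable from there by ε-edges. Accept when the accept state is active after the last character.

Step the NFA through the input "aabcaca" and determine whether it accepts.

start: ε-closure({0}) = {0,1,2,6,7,8}
'a' @ 1: {1,3,4,7,8,9}  ✓accept
'a' @ 2: {1,5,7,8,9}  ✓accept
'b' @ 3: {}  — no active states
rest 'caca' ignored (set empty)
final: {}; accept 1 not in set

Answer: REJECT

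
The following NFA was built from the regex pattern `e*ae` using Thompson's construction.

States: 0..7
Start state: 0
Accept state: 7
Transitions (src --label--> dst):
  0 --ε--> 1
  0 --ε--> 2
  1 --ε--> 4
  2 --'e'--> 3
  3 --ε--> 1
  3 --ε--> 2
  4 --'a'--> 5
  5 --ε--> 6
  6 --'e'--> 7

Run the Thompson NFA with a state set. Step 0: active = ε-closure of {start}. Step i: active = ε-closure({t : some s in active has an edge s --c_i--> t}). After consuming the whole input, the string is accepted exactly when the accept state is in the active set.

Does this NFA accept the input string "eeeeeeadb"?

initial (ε-close {0}): {0,1,2,4}
'e' @ 1: {1,2,3,4}
'e' @ 2: {1,2,3,4}
'e' @ 3: {1,2,3,4}
'e' @ 4: {1,2,3,4}
'e' @ 5: {1,2,3,4}
'e' @ 6: {1,2,3,4}
'a' @ 7: {5,6}
'd' @ 8: {}  — state set empty
rest 'b' ignored (set empty)
end set {} — state 7 not in

Answer: REJECT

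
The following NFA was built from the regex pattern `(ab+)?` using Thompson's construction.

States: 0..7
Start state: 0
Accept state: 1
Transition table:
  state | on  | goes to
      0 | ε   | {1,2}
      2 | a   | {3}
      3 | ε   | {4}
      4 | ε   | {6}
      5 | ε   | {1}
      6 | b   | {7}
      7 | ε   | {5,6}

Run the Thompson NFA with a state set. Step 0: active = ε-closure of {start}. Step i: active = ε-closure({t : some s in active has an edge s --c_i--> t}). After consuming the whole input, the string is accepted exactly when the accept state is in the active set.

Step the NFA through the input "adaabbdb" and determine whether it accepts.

start: ε-closure({0}) = {0,1,2}
'a' @ 1: {3,4,6}
'd' @ 2: {}  — state set empty
rest 'aabbdb' ignored (set empty)
end set {} — state 1 not in

Answer: REJECT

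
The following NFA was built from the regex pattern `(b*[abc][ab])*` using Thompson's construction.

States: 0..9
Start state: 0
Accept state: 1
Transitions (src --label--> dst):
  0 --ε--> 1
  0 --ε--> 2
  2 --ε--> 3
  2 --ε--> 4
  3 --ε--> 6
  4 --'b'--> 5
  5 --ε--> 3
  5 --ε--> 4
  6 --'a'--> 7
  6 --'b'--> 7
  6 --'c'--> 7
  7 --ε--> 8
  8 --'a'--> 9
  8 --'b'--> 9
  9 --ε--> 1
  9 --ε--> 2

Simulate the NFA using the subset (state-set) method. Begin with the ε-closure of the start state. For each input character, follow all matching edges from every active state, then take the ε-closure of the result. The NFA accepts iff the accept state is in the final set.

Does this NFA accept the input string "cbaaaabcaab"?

Answer: ACCEPT

Steps:
start: ε-closure({0}) = {0,1,2,3,4,6}
'c' @ 1: {7,8}
'b' @ 2: {1,2,3,4,6,9}  [accepting]
'a' @ 3: {7,8}
'a' @ 4: {1,2,3,4,6,9}  [accepting]
'a' @ 5: {7,8}
'a' @ 6: {1,2,3,4,6,9}  [accepting]
'b' @ 7: {3,4,5,6,7,8}
'c' @ 8: {7,8}
'a' @ 9: {1,2,3,4,6,9}  [accepting]
'a' @ 10: {7,8}
'b' @ 11: {1,2,3,4,6,9}  [accepting]
after full input: {1,2,3,4,6,9}  (accept=1 in)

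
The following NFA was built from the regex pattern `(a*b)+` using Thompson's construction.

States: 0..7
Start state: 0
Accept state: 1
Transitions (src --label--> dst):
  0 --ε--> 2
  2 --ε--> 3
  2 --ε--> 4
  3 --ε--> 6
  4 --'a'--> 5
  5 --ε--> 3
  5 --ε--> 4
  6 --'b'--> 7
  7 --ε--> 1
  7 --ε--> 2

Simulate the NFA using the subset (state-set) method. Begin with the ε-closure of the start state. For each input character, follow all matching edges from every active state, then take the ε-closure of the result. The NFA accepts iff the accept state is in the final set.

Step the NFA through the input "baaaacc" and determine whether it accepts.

Answer: REJECT

Derivation:
initial (ε-close {0}): {0,2,3,4,6}
'b' @ 1: {1,2,3,4,6,7}  ✓accept
'a' @ 2: {3,4,5,6}
'a' @ 3: {3,4,5,6}
'a' @ 4: {3,4,5,6}
'a' @ 5: {3,4,5,6}
'c' @ 6: {}  — dead — no transitions
rest 'c' ignored (set empty)
final: {}; accept 1 not in set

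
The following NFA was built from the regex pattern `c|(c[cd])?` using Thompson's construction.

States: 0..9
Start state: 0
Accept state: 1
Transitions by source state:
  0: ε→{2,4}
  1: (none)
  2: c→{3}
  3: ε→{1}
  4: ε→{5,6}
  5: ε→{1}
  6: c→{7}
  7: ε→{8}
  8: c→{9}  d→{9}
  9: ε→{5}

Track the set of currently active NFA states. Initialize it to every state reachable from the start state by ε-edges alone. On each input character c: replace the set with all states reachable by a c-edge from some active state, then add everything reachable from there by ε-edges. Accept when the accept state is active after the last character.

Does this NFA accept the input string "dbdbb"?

Answer: REJECT

Derivation:
start: ε-closure({0}) = {0,1,2,4,5,6}
'd' @ 1: {}  — dead — no transitions
rest 'bdbb' ignored (set empty)
end set {} — state 1 not in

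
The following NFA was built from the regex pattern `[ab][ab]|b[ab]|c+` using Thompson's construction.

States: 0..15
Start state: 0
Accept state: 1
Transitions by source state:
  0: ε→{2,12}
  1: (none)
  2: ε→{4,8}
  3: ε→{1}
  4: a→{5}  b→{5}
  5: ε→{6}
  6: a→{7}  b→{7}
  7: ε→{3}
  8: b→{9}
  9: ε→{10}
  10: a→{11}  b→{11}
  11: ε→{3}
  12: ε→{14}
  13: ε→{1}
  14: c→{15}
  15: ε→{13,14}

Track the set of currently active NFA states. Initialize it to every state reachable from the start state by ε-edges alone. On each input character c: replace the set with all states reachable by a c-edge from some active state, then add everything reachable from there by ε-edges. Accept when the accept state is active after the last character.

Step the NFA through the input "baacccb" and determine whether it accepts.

S₀ = ε-closure({0}) = {0,2,4,8,12,14}
'b' @ 1: {5,6,9,10}
'a' @ 2: {1,3,7,11}  [accepting]
'a' @ 3: {}  — no active states
rest 'cccb' ignored (set empty)
after full input: {}  (accept=1 not in)

Answer: REJECT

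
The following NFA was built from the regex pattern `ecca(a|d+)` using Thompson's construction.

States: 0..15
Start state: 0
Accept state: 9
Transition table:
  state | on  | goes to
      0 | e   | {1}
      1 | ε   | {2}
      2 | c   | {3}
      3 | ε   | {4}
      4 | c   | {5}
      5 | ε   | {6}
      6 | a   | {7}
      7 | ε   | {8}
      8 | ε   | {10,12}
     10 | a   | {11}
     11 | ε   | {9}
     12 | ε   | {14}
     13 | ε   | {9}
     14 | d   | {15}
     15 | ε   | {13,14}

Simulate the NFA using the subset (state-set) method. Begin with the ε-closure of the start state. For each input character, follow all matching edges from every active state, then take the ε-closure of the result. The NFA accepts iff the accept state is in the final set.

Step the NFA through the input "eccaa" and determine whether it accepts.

Answer: ACCEPT

Trace:
start: ε-closure({0}) = {0}
'e' @ 1: {1,2}
'c' @ 2: {3,4}
'c' @ 3: {5,6}
'a' @ 4: {7,8,10,12,14}
'a' @ 5: {9,11}  ✓accept
final: {9,11}; accept 9 in set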